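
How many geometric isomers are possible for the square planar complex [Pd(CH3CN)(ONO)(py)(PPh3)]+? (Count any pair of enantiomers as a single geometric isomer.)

3

A square has two trans pairs of vertices; adjacent vertices are cis.
Systematic placement gives 3 geometric isomers: (CH3CN/PPh3 trans, ONO/py trans); (CH3CN/py trans, ONO/PPh3 trans); (CH3CN/ONO trans, PPh3/py trans).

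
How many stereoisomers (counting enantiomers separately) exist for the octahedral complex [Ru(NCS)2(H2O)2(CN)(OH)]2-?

In an octahedral complex each vertex has one trans partner and four cis neighbours.
Systematic placement gives 6 geometric isomers: NCS cis, H2O cis (3 arrangements, 2 chiral); NCS trans, H2O cis; NCS cis, H2O trans; NCS trans, H2O trans.
Of these, 2 lack any improper symmetry element and so occur as enantiomeric pairs, giving 6 + 2 = 8 stereoisomers in total.

8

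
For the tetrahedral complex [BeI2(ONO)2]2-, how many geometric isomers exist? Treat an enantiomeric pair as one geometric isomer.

1

All four vertices of a tetrahedron are equivalent and mutually adjacent, so cis/trans isomerism cannot arise.
Only one geometric arrangement is possible.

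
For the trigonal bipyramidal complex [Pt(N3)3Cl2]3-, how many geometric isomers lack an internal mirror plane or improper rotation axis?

A trigonal bipyramid has two axial and three equatorial sites, which are chemically inequivalent.
There are 3 geometric isomers: Cl both axial; Cl one axial, one equatorial; Cl both equatorial.
Each arrangement has an internal mirror plane or centre of symmetry, so none is chiral.

0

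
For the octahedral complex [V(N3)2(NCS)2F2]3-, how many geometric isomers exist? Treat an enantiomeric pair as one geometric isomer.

The distinct arrangements are (5 in all): N3 trans, NCS trans, F trans; N3 cis, NCS cis, F trans; N3 cis, NCS trans, F cis; N3 cis, NCS cis, F cis (chiral); N3 trans, NCS cis, F cis.

5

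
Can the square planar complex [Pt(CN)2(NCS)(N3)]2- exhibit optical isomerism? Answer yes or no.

Working through the distinct placements yields 2 geometric isomers: CN cis; CN trans.
Each arrangement has an internal mirror plane or centre of symmetry, so none is chiral.

no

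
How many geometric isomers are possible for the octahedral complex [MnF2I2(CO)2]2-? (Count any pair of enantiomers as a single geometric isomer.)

5

An octahedron has six vertices in three trans pairs; every non-trans pair is cis.
Systematic placement gives 5 geometric isomers: F trans, I trans, CO trans; F cis, I cis, CO trans; F cis, I trans, CO cis; F cis, I cis, CO cis (chiral); F trans, I cis, CO cis.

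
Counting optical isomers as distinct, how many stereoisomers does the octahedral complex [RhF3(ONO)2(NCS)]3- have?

3

In an octahedral complex each vertex has one trans partner and four cis neighbours.
There are 3 geometric isomers: F mer, ONO trans; F mer, ONO cis; F fac, ONO cis.
Each arrangement has an internal mirror plane or centre of symmetry, so none is chiral.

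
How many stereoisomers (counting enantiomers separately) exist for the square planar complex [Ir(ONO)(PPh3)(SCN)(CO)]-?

3

In a square planar complex each vertex has one trans partner and two cis neighbours.
The distinct arrangements are (3 in all): (CO/PPh3 trans, ONO/SCN trans); (CO/SCN trans, ONO/PPh3 trans); (CO/ONO trans, PPh3/SCN trans).
Each arrangement has an internal mirror plane or centre of symmetry, so none is chiral.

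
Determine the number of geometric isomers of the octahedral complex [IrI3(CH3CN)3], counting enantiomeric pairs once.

2

An octahedron has six vertices in three trans pairs; every non-trans pair is cis.
The distinct arrangements are (2 in all): I mer; I fac.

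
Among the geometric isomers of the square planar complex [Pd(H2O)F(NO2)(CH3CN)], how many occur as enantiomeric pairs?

A square has two trans pairs of vertices; adjacent vertices are cis.
The distinct arrangements are (3 in all): (CH3CN/H2O trans, F/NO2 trans); (CH3CN/NO2 trans, F/H2O trans); (CH3CN/F trans, H2O/NO2 trans).
Each arrangement has an internal mirror plane or centre of symmetry, so none is chiral.

0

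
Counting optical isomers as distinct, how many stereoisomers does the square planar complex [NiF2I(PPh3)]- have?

A square has two trans pairs of vertices; adjacent vertices are cis.
Working through the distinct placements yields 2 geometric isomers: F cis; F trans.
Each arrangement has an internal mirror plane or centre of symmetry, so none is chiral.

2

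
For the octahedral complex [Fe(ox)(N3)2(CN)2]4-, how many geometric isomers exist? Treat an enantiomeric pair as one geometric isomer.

3

Each ox is bidentate and must span two cis positions.
The distinct arrangements are (3 in all): N3 cis, CN trans; N3 cis, CN cis (chiral); N3 trans, CN cis.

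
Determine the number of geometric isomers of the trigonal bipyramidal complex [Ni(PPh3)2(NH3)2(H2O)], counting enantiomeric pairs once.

5

In a trigonal bipyramid the two axial positions differ from the three equatorial ones.
Placing the ligands in turn and identifying arrangements related by rotation or reflection leaves 5 distinct geometric isomers.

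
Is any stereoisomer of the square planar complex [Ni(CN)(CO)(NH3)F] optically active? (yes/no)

In a square planar complex each vertex has one trans partner and two cis neighbours.
Systematic placement gives 3 geometric isomers: (CN/F trans, CO/NH3 trans); (CN/NH3 trans, CO/F trans); (CN/CO trans, F/NH3 trans).
Each arrangement has an internal mirror plane or centre of symmetry, so none is chiral.

no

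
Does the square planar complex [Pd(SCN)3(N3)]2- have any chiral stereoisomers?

Only one geometric arrangement is possible.

no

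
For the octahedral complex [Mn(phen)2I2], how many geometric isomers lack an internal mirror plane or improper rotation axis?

1

In an octahedral complex each vertex has one trans partner and four cis neighbours.
Each phen is bidentate and must span two cis positions.
Working through the distinct placements yields 2 geometric isomers: I trans; I cis (chiral).
One of these lacks any improper symmetry element and so occurs as an enantiomeric pair, giving 2 + 1 = 3 stereoisomers in total.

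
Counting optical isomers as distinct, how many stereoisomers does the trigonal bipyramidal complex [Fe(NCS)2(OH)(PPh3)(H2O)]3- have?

In a trigonal bipyramid the two axial positions differ from the three equatorial ones.
Placing the ligands in turn and identifying arrangements related by rotation or reflection leaves 7 distinct geometric isomers.
Of these, 3 lack any improper symmetry element and so occur as enantiomeric pairs, giving 7 + 3 = 10 stereoisomers in total.

10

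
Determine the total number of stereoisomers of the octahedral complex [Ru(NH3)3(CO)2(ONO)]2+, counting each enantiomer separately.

There are 3 geometric isomers: NH3 mer, CO trans; NH3 fac, CO cis; NH3 mer, CO cis.
Each arrangement has an internal mirror plane or centre of symmetry, so none is chiral.

3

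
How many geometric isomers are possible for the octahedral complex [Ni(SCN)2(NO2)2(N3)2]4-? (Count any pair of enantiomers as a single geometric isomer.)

5

The six octahedral sites form three mutually perpendicular trans pairs.
The distinct arrangements are (5 in all): SCN trans, NO2 trans, N3 trans; SCN cis, NO2 cis, N3 trans; SCN trans, NO2 cis, N3 cis; SCN cis, NO2 cis, N3 cis (chiral); SCN cis, NO2 trans, N3 cis.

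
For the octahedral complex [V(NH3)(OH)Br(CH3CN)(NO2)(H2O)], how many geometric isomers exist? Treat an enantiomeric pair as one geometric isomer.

Exhaustive case analysis gives 15 geometric isomers.

15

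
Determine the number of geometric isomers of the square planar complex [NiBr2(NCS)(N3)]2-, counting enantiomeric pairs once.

A square has two trans pairs of vertices; adjacent vertices are cis.
The distinct arrangements are (2 in all): Br cis; Br trans.

2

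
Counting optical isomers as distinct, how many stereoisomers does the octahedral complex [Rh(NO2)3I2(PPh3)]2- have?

3

The six octahedral sites form three mutually perpendicular trans pairs.
The distinct arrangements are (3 in all): NO2 mer, I trans; NO2 fac, I cis; NO2 mer, I cis.
Each arrangement has an internal mirror plane or centre of symmetry, so none is chiral.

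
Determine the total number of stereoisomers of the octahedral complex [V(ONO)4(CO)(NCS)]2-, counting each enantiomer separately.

2

The distinct arrangements are (2 in all): CO and NCS mutually trans; CO and NCS mutually cis.
Each arrangement has an internal mirror plane or centre of symmetry, so none is chiral.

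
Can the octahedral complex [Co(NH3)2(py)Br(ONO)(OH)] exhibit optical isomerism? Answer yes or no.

An octahedron has six vertices in three trans pairs; every non-trans pair is cis.
Exhaustive case analysis gives 9 geometric isomers.
Of these, 6 lack any improper symmetry element and so occur as enantiomeric pairs, giving 9 + 6 = 15 stereoisomers in total.

yes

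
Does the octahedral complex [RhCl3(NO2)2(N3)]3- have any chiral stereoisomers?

no

An octahedron has six vertices in three trans pairs; every non-trans pair is cis.
Systematic placement gives 3 geometric isomers: Cl mer, NO2 trans; Cl mer, NO2 cis; Cl fac, NO2 cis.
Each arrangement has an internal mirror plane or centre of symmetry, so none is chiral.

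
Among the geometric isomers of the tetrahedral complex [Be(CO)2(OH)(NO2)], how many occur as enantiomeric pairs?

0

All four vertices of a tetrahedron are equivalent and mutually adjacent, so cis/trans isomerism cannot arise.
Only one geometric arrangement is possible.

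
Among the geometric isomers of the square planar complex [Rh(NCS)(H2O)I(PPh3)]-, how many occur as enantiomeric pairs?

0

In a square planar complex each vertex has one trans partner and two cis neighbours.
There are 3 geometric isomers: (H2O/NCS trans, I/PPh3 trans); (H2O/PPh3 trans, I/NCS trans); (H2O/I trans, NCS/PPh3 trans).
Each arrangement has an internal mirror plane or centre of symmetry, so none is chiral.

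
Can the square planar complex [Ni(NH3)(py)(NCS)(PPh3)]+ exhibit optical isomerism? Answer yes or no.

In a square planar complex each vertex has one trans partner and two cis neighbours.
There are 3 geometric isomers: (NCS/PPh3 trans, NH3/py trans); (NCS/py trans, NH3/PPh3 trans); (NCS/NH3 trans, PPh3/py trans).
Each arrangement has an internal mirror plane or centre of symmetry, so none is chiral.

no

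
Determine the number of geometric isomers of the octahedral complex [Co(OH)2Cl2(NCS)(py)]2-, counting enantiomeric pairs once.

In an octahedral complex each vertex has one trans partner and four cis neighbours.
The distinct arrangements are (6 in all): OH cis, Cl trans; OH trans, Cl trans; OH cis, Cl cis (3 arrangements, 2 chiral); OH trans, Cl cis.

6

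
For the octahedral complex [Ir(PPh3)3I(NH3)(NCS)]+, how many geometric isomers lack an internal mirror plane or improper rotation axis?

1

The six octahedral sites form three mutually perpendicular trans pairs.
Working through the distinct placements yields 4 geometric isomers: PPh3 mer (3 arrangements); PPh3 fac (chiral).
One of these lacks any improper symmetry element and so occurs as an enantiomeric pair, giving 4 + 1 = 5 stereoisomers in total.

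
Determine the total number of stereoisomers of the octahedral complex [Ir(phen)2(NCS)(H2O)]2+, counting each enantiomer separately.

In an octahedral complex each vertex has one trans partner and four cis neighbours.
Each phen is bidentate and must span two cis positions.
There are 2 geometric isomers: NCS and H2O mutually trans; NCS and H2O mutually cis (chiral).
One of these lacks any improper symmetry element and so occurs as an enantiomeric pair, giving 2 + 1 = 3 stereoisomers in total.

3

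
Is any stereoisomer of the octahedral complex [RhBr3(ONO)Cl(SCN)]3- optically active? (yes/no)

yes

In an octahedral complex each vertex has one trans partner and four cis neighbours.
There are 4 geometric isomers: Br mer (3 arrangements); Br fac (chiral).
One of these lacks any improper symmetry element and so occurs as an enantiomeric pair, giving 4 + 1 = 5 stereoisomers in total.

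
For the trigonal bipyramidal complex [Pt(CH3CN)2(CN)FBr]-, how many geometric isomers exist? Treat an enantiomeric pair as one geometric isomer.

7

In a trigonal bipyramid the two axial positions differ from the three equatorial ones.
Exhaustive case analysis gives 7 geometric isomers.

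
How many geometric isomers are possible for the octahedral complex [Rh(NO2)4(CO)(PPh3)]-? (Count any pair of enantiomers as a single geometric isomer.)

Working through the distinct placements yields 2 geometric isomers: CO and PPh3 mutually cis; CO and PPh3 mutually trans.

2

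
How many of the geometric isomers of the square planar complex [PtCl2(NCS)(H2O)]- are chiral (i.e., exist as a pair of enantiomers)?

0

The distinct arrangements are (2 in all): Cl cis; Cl trans.
Each arrangement has an internal mirror plane or centre of symmetry, so none is chiral.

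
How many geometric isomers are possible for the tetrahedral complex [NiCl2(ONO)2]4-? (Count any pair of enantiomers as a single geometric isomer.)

1

All four vertices of a tetrahedron are equivalent and mutually adjacent, so cis/trans isomerism cannot arise.
Only one geometric arrangement is possible.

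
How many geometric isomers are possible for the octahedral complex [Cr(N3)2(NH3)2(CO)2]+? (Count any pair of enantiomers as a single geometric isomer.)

Systematic placement gives 5 geometric isomers: N3 trans, NH3 trans, CO trans; N3 cis, NH3 cis, CO trans; N3 cis, NH3 trans, CO cis; N3 cis, NH3 cis, CO cis (chiral); N3 trans, NH3 cis, CO cis.

5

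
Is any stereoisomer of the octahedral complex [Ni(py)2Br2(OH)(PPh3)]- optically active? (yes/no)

yes

The six octahedral sites form three mutually perpendicular trans pairs.
Systematic placement gives 6 geometric isomers: py trans, Br trans; py cis, Br trans; py trans, Br cis; py cis, Br cis (3 arrangements, 2 chiral).
Of these, 2 lack any improper symmetry element and so occur as enantiomeric pairs, giving 6 + 2 = 8 stereoisomers in total.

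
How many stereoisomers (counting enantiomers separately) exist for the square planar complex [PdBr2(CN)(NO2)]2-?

2

There are 2 geometric isomers: Br cis; Br trans.
Each arrangement has an internal mirror plane or centre of symmetry, so none is chiral.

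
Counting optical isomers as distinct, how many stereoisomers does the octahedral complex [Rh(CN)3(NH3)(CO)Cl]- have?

5

The six octahedral sites form three mutually perpendicular trans pairs.
The distinct arrangements are (4 in all): CN mer (3 arrangements); CN fac (chiral).
One of these lacks any improper symmetry element and so occurs as an enantiomeric pair, giving 4 + 1 = 5 stereoisomers in total.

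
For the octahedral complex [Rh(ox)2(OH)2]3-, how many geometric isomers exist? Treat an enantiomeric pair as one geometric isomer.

Each ox is bidentate and must span two cis positions.
Systematic placement gives 2 geometric isomers: OH trans; OH cis (chiral).

2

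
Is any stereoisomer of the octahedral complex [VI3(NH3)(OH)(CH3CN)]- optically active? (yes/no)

yes

An octahedron has six vertices in three trans pairs; every non-trans pair is cis.
The distinct arrangements are (4 in all): I mer (3 arrangements); I fac (chiral).
One of these lacks any improper symmetry element and so occurs as an enantiomeric pair, giving 4 + 1 = 5 stereoisomers in total.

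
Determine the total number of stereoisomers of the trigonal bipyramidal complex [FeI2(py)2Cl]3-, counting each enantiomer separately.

In a trigonal bipyramid the two axial positions differ from the three equatorial ones.
Placing the ligands in turn and identifying arrangements related by rotation or reflection leaves 5 distinct geometric isomers.
One of these lacks any improper symmetry element and so occurs as an enantiomeric pair, giving 5 + 1 = 6 stereoisomers in total.

6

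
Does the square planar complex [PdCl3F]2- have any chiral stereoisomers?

In a square planar complex each vertex has one trans partner and two cis neighbours.
Only one geometric arrangement is possible.

no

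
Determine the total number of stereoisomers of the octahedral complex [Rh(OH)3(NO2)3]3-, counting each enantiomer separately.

Working through the distinct placements yields 2 geometric isomers: OH mer; OH fac.
Each arrangement has an internal mirror plane or centre of symmetry, so none is chiral.

2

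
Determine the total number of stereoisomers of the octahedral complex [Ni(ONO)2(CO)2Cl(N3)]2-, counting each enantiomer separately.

An octahedron has six vertices in three trans pairs; every non-trans pair is cis.
Working through the distinct placements yields 6 geometric isomers: ONO trans, CO trans; ONO cis, CO trans; ONO trans, CO cis; ONO cis, CO cis (3 arrangements, 2 chiral).
Of these, 2 lack any improper symmetry element and so occur as enantiomeric pairs, giving 6 + 2 = 8 stereoisomers in total.

8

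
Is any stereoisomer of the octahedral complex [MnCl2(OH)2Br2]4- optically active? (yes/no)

yes

Working through the distinct placements yields 5 geometric isomers: Cl trans, OH trans, Br trans; Cl cis, OH cis, Br trans; Cl cis, OH trans, Br cis; Cl cis, OH cis, Br cis (chiral); Cl trans, OH cis, Br cis.
One of these lacks any improper symmetry element and so occurs as an enantiomeric pair, giving 5 + 1 = 6 stereoisomers in total.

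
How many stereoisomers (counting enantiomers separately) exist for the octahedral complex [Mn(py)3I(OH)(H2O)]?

5

There are 4 geometric isomers: py mer (3 arrangements); py fac (chiral).
One of these lacks any improper symmetry element and so occurs as an enantiomeric pair, giving 4 + 1 = 5 stereoisomers in total.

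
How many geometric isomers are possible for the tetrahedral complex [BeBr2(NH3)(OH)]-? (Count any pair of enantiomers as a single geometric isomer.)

Only one geometric arrangement is possible.

1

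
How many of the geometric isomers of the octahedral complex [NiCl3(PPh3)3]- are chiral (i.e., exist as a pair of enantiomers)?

0

The six octahedral sites form three mutually perpendicular trans pairs.
Systematic placement gives 2 geometric isomers: Cl mer; Cl fac.
Each arrangement has an internal mirror plane or centre of symmetry, so none is chiral.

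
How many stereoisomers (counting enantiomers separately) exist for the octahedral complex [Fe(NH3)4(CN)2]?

The six octahedral sites form three mutually perpendicular trans pairs.
Working through the distinct placements yields 2 geometric isomers: CN trans; CN cis.
Each arrangement has an internal mirror plane or centre of symmetry, so none is chiral.

2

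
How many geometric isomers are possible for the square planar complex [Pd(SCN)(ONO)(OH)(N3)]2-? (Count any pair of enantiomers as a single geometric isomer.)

3

Working through the distinct placements yields 3 geometric isomers: (N3/ONO trans, OH/SCN trans); (N3/SCN trans, OH/ONO trans); (N3/OH trans, ONO/SCN trans).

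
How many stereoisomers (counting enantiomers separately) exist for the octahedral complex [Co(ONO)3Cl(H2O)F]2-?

In an octahedral complex each vertex has one trans partner and four cis neighbours.
Working through the distinct placements yields 4 geometric isomers: ONO mer (3 arrangements); ONO fac (chiral).
One of these lacks any improper symmetry element and so occurs as an enantiomeric pair, giving 4 + 1 = 5 stereoisomers in total.

5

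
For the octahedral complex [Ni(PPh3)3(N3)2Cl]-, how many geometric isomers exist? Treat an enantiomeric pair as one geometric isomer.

3

In an octahedral complex each vertex has one trans partner and four cis neighbours.
Systematic placement gives 3 geometric isomers: PPh3 mer, N3 cis; PPh3 mer, N3 trans; PPh3 fac, N3 cis.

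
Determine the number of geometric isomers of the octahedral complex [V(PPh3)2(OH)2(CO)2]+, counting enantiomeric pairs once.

The six octahedral sites form three mutually perpendicular trans pairs.
Systematic placement gives 5 geometric isomers: PPh3 trans, OH trans, CO trans; PPh3 cis, OH cis, CO trans; PPh3 trans, OH cis, CO cis; PPh3 cis, OH cis, CO cis (chiral); PPh3 cis, OH trans, CO cis.

5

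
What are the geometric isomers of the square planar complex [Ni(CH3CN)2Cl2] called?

cis and trans

In a square planar complex each vertex has one trans partner and two cis neighbours.
Systematic placement gives 2 geometric isomers: CH3CN cis; CH3CN trans.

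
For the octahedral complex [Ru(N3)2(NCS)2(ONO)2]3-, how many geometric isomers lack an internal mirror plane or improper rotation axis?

The six octahedral sites form three mutually perpendicular trans pairs.
The distinct arrangements are (5 in all): N3 trans, NCS trans, ONO trans; N3 trans, NCS cis, ONO cis; N3 cis, NCS cis, ONO trans; N3 cis, NCS cis, ONO cis (chiral); N3 cis, NCS trans, ONO cis.
One of these lacks any improper symmetry element and so occurs as an enantiomeric pair, giving 5 + 1 = 6 stereoisomers in total.

1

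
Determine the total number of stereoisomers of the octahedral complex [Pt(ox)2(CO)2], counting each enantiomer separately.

3

The six octahedral sites form three mutually perpendicular trans pairs.
Each ox is bidentate and must span two cis positions.
Working through the distinct placements yields 2 geometric isomers: CO trans; CO cis (chiral).
One of these lacks any improper symmetry element and so occurs as an enantiomeric pair, giving 2 + 1 = 3 stereoisomers in total.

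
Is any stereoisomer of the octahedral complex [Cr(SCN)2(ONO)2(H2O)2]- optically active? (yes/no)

yes

The six octahedral sites form three mutually perpendicular trans pairs.
Working through the distinct placements yields 5 geometric isomers: SCN trans, ONO trans, H2O trans; SCN cis, ONO cis, H2O trans; SCN trans, ONO cis, H2O cis; SCN cis, ONO cis, H2O cis (chiral); SCN cis, ONO trans, H2O cis.
One of these lacks any improper symmetry element and so occurs as an enantiomeric pair, giving 5 + 1 = 6 stereoisomers in total.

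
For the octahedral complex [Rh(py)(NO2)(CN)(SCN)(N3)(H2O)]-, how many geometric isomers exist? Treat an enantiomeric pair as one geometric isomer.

The six octahedral sites form three mutually perpendicular trans pairs.
Systematic enumeration (placing each ligand type in turn and discarding arrangements equivalent by rotation or reflection) gives 15 geometric isomers.

15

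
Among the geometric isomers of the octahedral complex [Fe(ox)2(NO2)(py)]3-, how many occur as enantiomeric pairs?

1

Each ox is bidentate and must span two cis positions.
Systematic placement gives 2 geometric isomers: NO2 and py mutually cis (chiral); NO2 and py mutually trans.
One of these lacks any improper symmetry element and so occurs as an enantiomeric pair, giving 2 + 1 = 3 stereoisomers in total.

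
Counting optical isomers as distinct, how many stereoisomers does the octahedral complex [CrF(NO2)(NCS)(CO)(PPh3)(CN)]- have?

30

Systematic enumeration (placing each ligand type in turn and discarding arrangements equivalent by rotation or reflection) gives 15 geometric isomers.
Of these, 15 lack any improper symmetry element and so occur as enantiomeric pairs, giving 15 + 15 = 30 stereoisomers in total.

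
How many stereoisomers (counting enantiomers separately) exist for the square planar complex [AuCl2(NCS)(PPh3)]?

2

A square has two trans pairs of vertices; adjacent vertices are cis.
Working through the distinct placements yields 2 geometric isomers: Cl cis; Cl trans.
Each arrangement has an internal mirror plane or centre of symmetry, so none is chiral.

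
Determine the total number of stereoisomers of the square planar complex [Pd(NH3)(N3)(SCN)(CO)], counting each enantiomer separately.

A square has two trans pairs of vertices; adjacent vertices are cis.
There are 3 geometric isomers: (CO/NH3 trans, N3/SCN trans); (CO/SCN trans, N3/NH3 trans); (CO/N3 trans, NH3/SCN trans).
Each arrangement has an internal mirror plane or centre of symmetry, so none is chiral.

3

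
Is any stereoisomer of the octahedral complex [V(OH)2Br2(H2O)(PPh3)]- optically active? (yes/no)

An octahedron has six vertices in three trans pairs; every non-trans pair is cis.
There are 6 geometric isomers: OH cis, Br trans; OH trans, Br trans; OH cis, Br cis (3 arrangements, 2 chiral); OH trans, Br cis.
Of these, 2 lack any improper symmetry element and so occur as enantiomeric pairs, giving 6 + 2 = 8 stereoisomers in total.

yes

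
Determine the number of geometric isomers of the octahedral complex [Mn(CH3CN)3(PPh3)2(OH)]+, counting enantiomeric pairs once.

3

An octahedron has six vertices in three trans pairs; every non-trans pair is cis.
Working through the distinct placements yields 3 geometric isomers: CH3CN mer, PPh3 trans; CH3CN mer, PPh3 cis; CH3CN fac, PPh3 cis.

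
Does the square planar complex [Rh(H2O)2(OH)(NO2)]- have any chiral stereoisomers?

no

The distinct arrangements are (2 in all): H2O cis; H2O trans.
Each arrangement has an internal mirror plane or centre of symmetry, so none is chiral.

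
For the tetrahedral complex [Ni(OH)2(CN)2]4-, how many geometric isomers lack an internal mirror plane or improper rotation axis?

0

All four vertices of a tetrahedron are equivalent and mutually adjacent, so cis/trans isomerism cannot arise.
Only one geometric arrangement is possible.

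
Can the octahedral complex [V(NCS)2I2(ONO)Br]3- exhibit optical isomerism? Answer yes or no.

yes

An octahedron has six vertices in three trans pairs; every non-trans pair is cis.
The distinct arrangements are (6 in all): NCS cis, I cis (3 arrangements, 2 chiral); NCS trans, I cis; NCS cis, I trans; NCS trans, I trans.
Of these, 2 lack any improper symmetry element and so occur as enantiomeric pairs, giving 6 + 2 = 8 stereoisomers in total.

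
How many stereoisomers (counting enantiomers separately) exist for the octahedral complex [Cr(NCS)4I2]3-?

2

An octahedron has six vertices in three trans pairs; every non-trans pair is cis.
Working through the distinct placements yields 2 geometric isomers: I trans; I cis.
Each arrangement has an internal mirror plane or centre of symmetry, so none is chiral.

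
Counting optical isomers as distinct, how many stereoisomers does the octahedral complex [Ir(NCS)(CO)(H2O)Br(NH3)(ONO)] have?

30

An octahedron has six vertices in three trans pairs; every non-trans pair is cis.
Exhaustive case analysis gives 15 geometric isomers.
Of these, 15 lack any improper symmetry element and so occur as enantiomeric pairs, giving 15 + 15 = 30 stereoisomers in total.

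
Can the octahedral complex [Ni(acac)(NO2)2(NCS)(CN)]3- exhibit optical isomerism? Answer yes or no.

yes

An octahedron has six vertices in three trans pairs; every non-trans pair is cis.
Each acac is bidentate and must span two cis positions.
There are 4 geometric isomers: NO2 cis (3 arrangements, 2 chiral); NO2 trans.
Of these, 2 lack any improper symmetry element and so occur as enantiomeric pairs, giving 4 + 2 = 6 stereoisomers in total.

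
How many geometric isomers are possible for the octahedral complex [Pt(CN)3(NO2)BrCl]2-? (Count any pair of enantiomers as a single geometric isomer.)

4

The distinct arrangements are (4 in all): CN mer (3 arrangements); CN fac (chiral).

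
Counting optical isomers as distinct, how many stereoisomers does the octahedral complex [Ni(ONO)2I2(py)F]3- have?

An octahedron has six vertices in three trans pairs; every non-trans pair is cis.
There are 6 geometric isomers: ONO cis, I cis (3 arrangements, 2 chiral); ONO trans, I cis; ONO cis, I trans; ONO trans, I trans.
Of these, 2 lack any improper symmetry element and so occur as enantiomeric pairs, giving 6 + 2 = 8 stereoisomers in total.

8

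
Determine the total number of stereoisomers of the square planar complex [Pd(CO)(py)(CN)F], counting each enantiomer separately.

3

The distinct arrangements are (3 in all): (CN/F trans, CO/py trans); (CN/py trans, CO/F trans); (CN/CO trans, F/py trans).
Each arrangement has an internal mirror plane or centre of symmetry, so none is chiral.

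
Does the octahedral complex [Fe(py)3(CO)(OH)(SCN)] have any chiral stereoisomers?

An octahedron has six vertices in three trans pairs; every non-trans pair is cis.
Working through the distinct placements yields 4 geometric isomers: py mer (3 arrangements); py fac (chiral).
One of these lacks any improper symmetry element and so occurs as an enantiomeric pair, giving 4 + 1 = 5 stereoisomers in total.

yes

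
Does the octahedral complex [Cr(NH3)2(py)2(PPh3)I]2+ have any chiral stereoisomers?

yes

Working through the distinct placements yields 6 geometric isomers: NH3 cis, py trans; NH3 cis, py cis (3 arrangements, 2 chiral); NH3 trans, py trans; NH3 trans, py cis.
Of these, 2 lack any improper symmetry element and so occur as enantiomeric pairs, giving 6 + 2 = 8 stereoisomers in total.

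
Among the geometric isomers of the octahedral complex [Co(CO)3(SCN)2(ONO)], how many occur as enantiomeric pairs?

Systematic placement gives 3 geometric isomers: CO mer, SCN trans; CO mer, SCN cis; CO fac, SCN cis.
Each arrangement has an internal mirror plane or centre of symmetry, so none is chiral.

0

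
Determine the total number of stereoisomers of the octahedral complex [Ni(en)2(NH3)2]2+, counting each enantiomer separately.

3

Each en is bidentate and must span two cis positions.
Systematic placement gives 2 geometric isomers: NH3 trans; NH3 cis (chiral).
One of these lacks any improper symmetry element and so occurs as an enantiomeric pair, giving 2 + 1 = 3 stereoisomers in total.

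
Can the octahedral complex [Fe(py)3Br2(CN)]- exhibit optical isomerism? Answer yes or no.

An octahedron has six vertices in three trans pairs; every non-trans pair is cis.
The distinct arrangements are (3 in all): py mer, Br trans; py mer, Br cis; py fac, Br cis.
Each arrangement has an internal mirror plane or centre of symmetry, so none is chiral.

no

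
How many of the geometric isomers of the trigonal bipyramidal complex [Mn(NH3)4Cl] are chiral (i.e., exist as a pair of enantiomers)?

A trigonal bipyramid has two axial and three equatorial sites, which are chemically inequivalent.
Working through the distinct placements yields 2 geometric isomers: Cl axial; Cl equatorial.
Each arrangement has an internal mirror plane or centre of symmetry, so none is chiral.

0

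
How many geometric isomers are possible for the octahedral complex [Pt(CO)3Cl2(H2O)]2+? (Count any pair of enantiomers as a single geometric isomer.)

An octahedron has six vertices in three trans pairs; every non-trans pair is cis.
Systematic placement gives 3 geometric isomers: CO mer, Cl cis; CO mer, Cl trans; CO fac, Cl cis.

3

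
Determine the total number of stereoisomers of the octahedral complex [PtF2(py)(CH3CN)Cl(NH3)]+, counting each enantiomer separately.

15

An octahedron has six vertices in three trans pairs; every non-trans pair is cis.
Exhaustive case analysis gives 9 geometric isomers.
Of these, 6 lack any improper symmetry element and so occur as enantiomeric pairs, giving 9 + 6 = 15 stereoisomers in total.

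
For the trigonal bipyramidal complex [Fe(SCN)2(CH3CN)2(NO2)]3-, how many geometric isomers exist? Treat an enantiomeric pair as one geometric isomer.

A trigonal bipyramid has two axial and three equatorial sites, which are chemically inequivalent.
Systematic enumeration (placing each ligand type in turn and discarding arrangements equivalent by rotation or reflection) gives 5 geometric isomers.

5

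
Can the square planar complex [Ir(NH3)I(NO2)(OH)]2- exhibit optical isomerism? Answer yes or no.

no

In a square planar complex each vertex has one trans partner and two cis neighbours.
The distinct arrangements are (3 in all): (I/NO2 trans, NH3/OH trans); (I/OH trans, NH3/NO2 trans); (I/NH3 trans, NO2/OH trans).
Each arrangement has an internal mirror plane or centre of symmetry, so none is chiral.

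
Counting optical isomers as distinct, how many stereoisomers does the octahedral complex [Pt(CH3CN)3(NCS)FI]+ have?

5

There are 4 geometric isomers: CH3CN mer (3 arrangements); CH3CN fac (chiral).
One of these lacks any improper symmetry element and so occurs as an enantiomeric pair, giving 4 + 1 = 5 stereoisomers in total.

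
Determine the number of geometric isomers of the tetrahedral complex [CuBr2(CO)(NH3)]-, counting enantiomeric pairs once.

In a tetrahedral complex all four positions are equivalent and every pair of ligands is adjacent — there is no cis/trans distinction.
Only one geometric arrangement is possible.

1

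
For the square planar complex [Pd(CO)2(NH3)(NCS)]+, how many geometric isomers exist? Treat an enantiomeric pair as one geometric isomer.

In a square planar complex each vertex has one trans partner and two cis neighbours.
Systematic placement gives 2 geometric isomers: CO cis; CO trans.

2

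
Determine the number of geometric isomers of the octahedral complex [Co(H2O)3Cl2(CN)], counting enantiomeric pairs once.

The six octahedral sites form three mutually perpendicular trans pairs.
There are 3 geometric isomers: H2O mer, Cl cis; H2O mer, Cl trans; H2O fac, Cl cis.

3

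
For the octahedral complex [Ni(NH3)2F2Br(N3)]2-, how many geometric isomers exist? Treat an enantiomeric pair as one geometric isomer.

There are 6 geometric isomers: NH3 trans, F cis; NH3 cis, F cis (3 arrangements, 2 chiral); NH3 trans, F trans; NH3 cis, F trans.

6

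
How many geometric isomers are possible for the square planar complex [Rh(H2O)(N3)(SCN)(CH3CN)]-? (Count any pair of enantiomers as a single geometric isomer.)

3

The distinct arrangements are (3 in all): (CH3CN/N3 trans, H2O/SCN trans); (CH3CN/SCN trans, H2O/N3 trans); (CH3CN/H2O trans, N3/SCN trans).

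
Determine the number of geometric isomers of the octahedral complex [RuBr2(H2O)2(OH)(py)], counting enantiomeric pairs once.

There are 6 geometric isomers: Br trans, H2O trans; Br trans, H2O cis; Br cis, H2O cis (3 arrangements, 2 chiral); Br cis, H2O trans.

6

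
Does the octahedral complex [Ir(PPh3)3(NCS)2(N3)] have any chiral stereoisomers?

In an octahedral complex each vertex has one trans partner and four cis neighbours.
The distinct arrangements are (3 in all): PPh3 mer, NCS cis; PPh3 mer, NCS trans; PPh3 fac, NCS cis.
Each arrangement has an internal mirror plane or centre of symmetry, so none is chiral.

no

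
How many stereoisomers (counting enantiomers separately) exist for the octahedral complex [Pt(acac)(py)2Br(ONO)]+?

6

In an octahedral complex each vertex has one trans partner and four cis neighbours.
Each acac is bidentate and must span two cis positions.
Working through the distinct placements yields 4 geometric isomers: py cis (3 arrangements, 2 chiral); py trans.
Of these, 2 lack any improper symmetry element and so occur as enantiomeric pairs, giving 4 + 2 = 6 stereoisomers in total.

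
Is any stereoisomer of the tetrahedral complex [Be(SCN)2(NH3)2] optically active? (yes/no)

All four vertices of a tetrahedron are equivalent and mutually adjacent, so cis/trans isomerism cannot arise.
Only one geometric arrangement is possible.

no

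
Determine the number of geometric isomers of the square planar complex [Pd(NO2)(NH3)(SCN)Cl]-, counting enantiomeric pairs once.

A square has two trans pairs of vertices; adjacent vertices are cis.
Working through the distinct placements yields 3 geometric isomers: (Cl/NO2 trans, NH3/SCN trans); (Cl/SCN trans, NH3/NO2 trans); (Cl/NH3 trans, NO2/SCN trans).

3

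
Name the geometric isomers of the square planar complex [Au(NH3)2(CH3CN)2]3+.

The distinct arrangements are (2 in all): NH3 cis; NH3 trans.

cis and trans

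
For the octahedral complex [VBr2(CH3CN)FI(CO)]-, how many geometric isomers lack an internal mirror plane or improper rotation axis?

6

Systematic enumeration (placing each ligand type in turn and discarding arrangements equivalent by rotation or reflection) gives 9 geometric isomers.
Of these, 6 lack any improper symmetry element and so occur as enantiomeric pairs, giving 9 + 6 = 15 stereoisomers in total.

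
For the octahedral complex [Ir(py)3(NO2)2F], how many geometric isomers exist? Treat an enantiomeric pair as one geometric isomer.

In an octahedral complex each vertex has one trans partner and four cis neighbours.
There are 3 geometric isomers: py mer, NO2 cis; py mer, NO2 trans; py fac, NO2 cis.

3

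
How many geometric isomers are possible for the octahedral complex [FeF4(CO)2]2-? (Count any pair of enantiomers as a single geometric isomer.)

The six octahedral sites form three mutually perpendicular trans pairs.
Working through the distinct placements yields 2 geometric isomers: CO trans; CO cis.

2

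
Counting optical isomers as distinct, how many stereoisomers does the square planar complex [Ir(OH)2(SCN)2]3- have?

A square has two trans pairs of vertices; adjacent vertices are cis.
Working through the distinct placements yields 2 geometric isomers: OH cis; OH trans.
Each arrangement has an internal mirror plane or centre of symmetry, so none is chiral.

2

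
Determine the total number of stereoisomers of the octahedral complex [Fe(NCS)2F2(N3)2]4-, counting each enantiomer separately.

6

In an octahedral complex each vertex has one trans partner and four cis neighbours.
Working through the distinct placements yields 5 geometric isomers: NCS trans, F trans, N3 trans; NCS cis, F trans, N3 cis; NCS trans, F cis, N3 cis; NCS cis, F cis, N3 cis (chiral); NCS cis, F cis, N3 trans.
One of these lacks any improper symmetry element and so occurs as an enantiomeric pair, giving 5 + 1 = 6 stereoisomers in total.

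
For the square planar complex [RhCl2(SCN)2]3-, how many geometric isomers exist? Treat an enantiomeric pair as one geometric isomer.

A square has two trans pairs of vertices; adjacent vertices are cis.
The distinct arrangements are (2 in all): Cl cis; Cl trans.

2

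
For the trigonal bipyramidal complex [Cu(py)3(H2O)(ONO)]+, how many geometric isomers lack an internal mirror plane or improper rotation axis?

0

In a trigonal bipyramid the two axial positions differ from the three equatorial ones.
The distinct arrangements are (4 in all): H2O axial, ONO axial; H2O axial, ONO equatorial; H2O equatorial, ONO axial; H2O equatorial, ONO equatorial.
Each arrangement has an internal mirror plane or centre of symmetry, so none is chiral.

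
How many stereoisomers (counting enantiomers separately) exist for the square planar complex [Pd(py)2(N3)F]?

Systematic placement gives 2 geometric isomers: py cis; py trans.
Each arrangement has an internal mirror plane or centre of symmetry, so none is chiral.

2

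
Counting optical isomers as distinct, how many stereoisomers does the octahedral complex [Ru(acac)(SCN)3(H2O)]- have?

2

Each acac is bidentate and must span two cis positions.
Working through the distinct placements yields 2 geometric isomers: SCN fac; SCN mer.
Each arrangement has an internal mirror plane or centre of symmetry, so none is chiral.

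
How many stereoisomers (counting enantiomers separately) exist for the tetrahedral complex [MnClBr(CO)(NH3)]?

2

In a tetrahedral complex all four positions are equivalent and every pair of ligands is adjacent — there is no cis/trans distinction.
Only one geometric arrangement is possible; it has no improper symmetry element, so it exists as a pair of enantiomers (2 stereoisomers).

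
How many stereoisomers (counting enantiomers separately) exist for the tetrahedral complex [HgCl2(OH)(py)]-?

In a tetrahedral complex all four positions are equivalent and every pair of ligands is adjacent — there is no cis/trans distinction.
Only one geometric arrangement is possible.

1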